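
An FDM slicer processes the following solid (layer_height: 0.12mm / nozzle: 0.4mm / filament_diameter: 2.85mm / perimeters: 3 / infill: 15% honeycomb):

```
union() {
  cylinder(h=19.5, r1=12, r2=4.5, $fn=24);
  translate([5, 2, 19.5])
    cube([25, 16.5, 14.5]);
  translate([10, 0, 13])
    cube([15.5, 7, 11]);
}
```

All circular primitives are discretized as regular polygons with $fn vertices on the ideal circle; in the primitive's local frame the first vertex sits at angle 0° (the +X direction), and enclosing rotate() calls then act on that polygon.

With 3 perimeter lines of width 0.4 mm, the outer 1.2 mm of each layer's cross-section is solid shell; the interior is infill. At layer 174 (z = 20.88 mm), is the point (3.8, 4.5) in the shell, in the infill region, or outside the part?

At z = 20.88 mm: the cone is absent (z outside [0, 19.5]); the 25×16.5 cube at (5, 2) contributes its full rectangle; the cube at (10, 0) is present — its section is the full 15.5×7 rectangle; Taking the union: the regions partially overlap (shared area 77.50 mm²), so overlapping operands fuse into one piece — 1 connected region. Overall, the cross-section is a single solid region. The nearest boundary edge runs (5.00, 2.00)→(5.00, 18.50); distance from the point to it = 1.20 mm. The point is not inside any of the regions above, so it lies outside the cross-section (1.20 mm from the nearest boundary).

outside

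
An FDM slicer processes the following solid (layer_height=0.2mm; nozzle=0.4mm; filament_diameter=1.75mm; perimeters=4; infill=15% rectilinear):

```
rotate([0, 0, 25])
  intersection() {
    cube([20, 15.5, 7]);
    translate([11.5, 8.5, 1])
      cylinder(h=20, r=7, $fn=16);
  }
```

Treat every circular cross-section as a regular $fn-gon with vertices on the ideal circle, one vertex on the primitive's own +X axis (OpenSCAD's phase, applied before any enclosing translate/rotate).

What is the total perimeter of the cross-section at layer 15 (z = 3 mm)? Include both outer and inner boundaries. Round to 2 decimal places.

43.70 mm

At z = 3 mm: the cube (footprint 20×15.5) is included at this height (perimeter 71.00 mm); the r=7 cylinder at (11.5, 8.5) gives a regular 16-gon of circumradius 7 (constant along its height) (perimeter = 2·16·7.000·sin(180°/16) = 43.70 mm); After intersecting: the r=7 cylinder at (11.5, 8.5) lies inside the 20×15.5 cube, so the common part is the r=7 cylinder at (11.5, 8.5) itself — boundary = 43.70 mm; (rotated 25° about Z; rotation is an isometry so areas/perimeters/island counts are preserved). Overall, the cross-section is a single solid region. Total boundary length (outer) = 43.70 mm.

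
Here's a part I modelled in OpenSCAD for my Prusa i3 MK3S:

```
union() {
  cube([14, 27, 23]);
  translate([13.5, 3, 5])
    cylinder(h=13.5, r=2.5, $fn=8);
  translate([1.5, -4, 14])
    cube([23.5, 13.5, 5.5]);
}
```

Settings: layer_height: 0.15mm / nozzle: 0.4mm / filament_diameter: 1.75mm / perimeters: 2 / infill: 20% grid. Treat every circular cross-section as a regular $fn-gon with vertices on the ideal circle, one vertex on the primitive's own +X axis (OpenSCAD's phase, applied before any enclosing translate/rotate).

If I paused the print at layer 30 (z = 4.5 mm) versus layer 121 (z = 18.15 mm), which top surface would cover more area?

Layer 30 (z = 4.5): the 14×27 cube contributes its full rectangle (area 378.00 mm²); the cylinder at (13.5, 3) is absent (z outside [5, 18.5]); the cube at (1.5, -4) is absent (z outside [14, 19.5]); Merging all regions: only the 14×27 cube is present, so the union is just that shape — area = 378.00 mm². So its area = 378.00 mm². Layer 121 (z = 18.15): the 14×27 cube contributes its full rectangle (area 378.00 mm²); the cylinder at (13.5, 3): section is a regular 8-gon, circumradius r=2.5 (area = (8/2)·2.500²·sin(360°/8) = 17.68 mm²); the 23.5×13.5 cube at (1.5, -4) contributes its full rectangle (area 317.25 mm²); Combining (union): the regions partially overlap — summed areas 712.93 mm² minus the doubly-counted overlap 136.43 mm² gives 576.50 mm² — area = 576.50 mm². So its area = 576.50 mm². Layer 121 is larger (576.50 vs 378.00 mm²).

layer 121 (z = 18.15 mm)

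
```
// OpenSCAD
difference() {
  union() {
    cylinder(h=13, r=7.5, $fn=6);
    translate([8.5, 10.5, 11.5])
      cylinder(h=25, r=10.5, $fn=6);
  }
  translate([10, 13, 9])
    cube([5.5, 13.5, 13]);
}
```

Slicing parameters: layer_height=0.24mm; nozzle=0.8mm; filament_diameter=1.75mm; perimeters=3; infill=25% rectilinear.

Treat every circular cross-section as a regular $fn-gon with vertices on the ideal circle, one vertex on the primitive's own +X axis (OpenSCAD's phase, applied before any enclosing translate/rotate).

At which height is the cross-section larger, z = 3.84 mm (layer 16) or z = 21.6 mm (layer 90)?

Layer 16 (z = 3.84): the r=7.5 cylinder gives a regular 6-gon of circumradius 7.5 (constant along its height) (area = (6/2)·7.500²·sin(360°/6) = 146.14 mm²); the cylinder at (8.5, 10.5) is absent (z outside [11.5, 36.5]); Merging all regions: only the r=7.5 cylinder is present, so the union is just that shape — area = 146.14 mm²; the cube at (10, 13) is not intersected at this z (z outside [9, 22]); Subtracting the remaining from the first: none of the subtracted shapes is present at this height, so that combined region is unchanged — area = 146.14 mm². So its area = 146.14 mm². Layer 90 (z = 21.6): the cylinder is absent (z outside [0, 13]); the r=10.5 cylinder at (8.5, 10.5) gives a regular 6-gon of circumradius 10.5 (constant along its height) (area = (6/2)·10.500²·sin(360°/6) = 286.44 mm²); Taking the union: only the r=10.5 cylinder at (8.5, 10.5) is present, so the union is just that shape — area = 286.44 mm²; the cube at (10, 13) (footprint 5.5×13.5) is included at this height (area 74.25 mm²); Taking the first minus the rest: starting from that combined region (286.44 mm²), the 5.5×13.5 cube at (10, 13) partially overlaps it — only the 33.61 mm² overlap (of its 74.25 mm²) is removed, clipping the outline — area = 252.83 mm². So its area = 252.83 mm². Layer 90 is larger (252.83 vs 146.14 mm²).

layer 90 (z = 21.6 mm)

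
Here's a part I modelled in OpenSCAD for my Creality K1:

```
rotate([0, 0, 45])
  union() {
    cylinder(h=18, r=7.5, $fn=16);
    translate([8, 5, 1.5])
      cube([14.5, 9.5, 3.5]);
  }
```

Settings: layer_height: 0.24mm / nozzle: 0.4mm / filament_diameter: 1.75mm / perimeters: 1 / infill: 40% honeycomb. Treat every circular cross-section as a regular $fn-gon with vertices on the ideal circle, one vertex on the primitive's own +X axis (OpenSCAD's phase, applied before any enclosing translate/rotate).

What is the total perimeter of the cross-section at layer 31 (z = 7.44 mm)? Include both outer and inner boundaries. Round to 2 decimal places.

46.82 mm

At z = 7.44 mm: the cylinder: section is a regular 16-gon, circumradius r=7.5 (perimeter = 2·16·7.500·sin(180°/16) = 46.82 mm); the cube at (8, 5) does not reach this height (z outside [1.5, 5]); Taking the union: only the r=7.5 cylinder is present, so the union is just that shape — boundary = 46.82 mm; (whole slice rotated 45° about Z — lengths, areas and connectivity unchanged). Overall, the cross-section is a single solid region. Total boundary length (outer) = 46.82 mm.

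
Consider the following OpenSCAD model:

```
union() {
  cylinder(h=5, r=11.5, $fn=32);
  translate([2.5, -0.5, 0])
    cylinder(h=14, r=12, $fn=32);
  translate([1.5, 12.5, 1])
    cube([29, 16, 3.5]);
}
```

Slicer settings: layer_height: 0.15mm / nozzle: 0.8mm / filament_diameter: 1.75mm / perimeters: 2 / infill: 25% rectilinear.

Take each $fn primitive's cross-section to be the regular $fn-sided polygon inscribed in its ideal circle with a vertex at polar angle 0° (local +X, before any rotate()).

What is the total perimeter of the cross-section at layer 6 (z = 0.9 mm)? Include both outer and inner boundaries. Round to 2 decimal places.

78.93 mm

At z = 0.9 mm: the cylinder: section is a regular 32-gon, circumradius r=11.5 (perimeter = 2·32·11.500·sin(180°/32) = 72.14 mm); the cylinder at (2.5, -0.5): section is a regular 32-gon, circumradius r=12 (perimeter = 2·32·12.000·sin(180°/32) = 75.28 mm); the cube at (1.5, 12.5) is absent (z outside [1, 4.5]); Combining (union): the regions partially overlap (shared area 370.40 mm²), so the edge portions inside another operand are dropped and the merged outline is re-measured after clipping — boundary = 78.93 mm. Overall, the cross-section is a single solid region. Total boundary length (outer) = 78.93 mm.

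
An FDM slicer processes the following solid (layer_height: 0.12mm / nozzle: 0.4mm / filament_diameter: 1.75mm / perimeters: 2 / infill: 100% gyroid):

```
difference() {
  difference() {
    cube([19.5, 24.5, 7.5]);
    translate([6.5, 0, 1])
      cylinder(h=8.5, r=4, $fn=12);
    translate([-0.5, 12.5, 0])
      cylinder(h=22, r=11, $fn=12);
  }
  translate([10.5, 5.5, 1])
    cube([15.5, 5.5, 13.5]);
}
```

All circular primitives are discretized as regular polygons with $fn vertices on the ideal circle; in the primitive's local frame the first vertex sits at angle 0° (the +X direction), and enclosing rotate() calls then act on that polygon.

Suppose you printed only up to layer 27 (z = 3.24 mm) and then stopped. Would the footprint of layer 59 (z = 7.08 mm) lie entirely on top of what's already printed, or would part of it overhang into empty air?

entirely on top

Compare the two slices. At z = 3.24: the 19.5×24.5 cube contributes its full rectangle (area 477.75 mm²); the cylinder at (6.5, 0): section is a regular 12-gon, circumradius r=4 (area = (12/2)·4.000²·sin(360°/12) = 48.00 mm²); the r=11 cylinder at (-0.5, 12.5) gives a regular 12-gon of circumradius 11 (constant along its height) (area = (12/2)·11.000²·sin(360°/12) = 363.00 mm²); Subtracting the remaining from the first: starting from the 19.5×24.5 cube (477.75 mm²), the r=4 cylinder at (6.5, 0) partially overlaps it — only the 24.00 mm² overlap (of its 48.00 mm²) is removed, clipping the outline; the r=11 cylinder at (-0.5, 12.5) partially overlaps it — only the 169.72 mm² overlap (of its 363.00 mm²) is removed, clipping the outline — area = 284.03 mm²; the cube at (10.5, 5.5) is present — its section is the full 15.5×5.5 rectangle (area 85.25 mm²); Taking the first minus the rest: starting from that combined region (284.03 mm²), the 15.5×5.5 cube at (10.5, 5.5) partially overlaps it — only the 49.50 mm² overlap (of its 85.25 mm²) is removed, clipping the outline — area = 234.53 mm². At z = 7.08: the cube is present — its section is the full 19.5×24.5 rectangle (area 477.75 mm²); the r=4 cylinder at (6.5, 0) gives a regular 12-gon of circumradius 4 (constant along its height) (area = (12/2)·4.000²·sin(360°/12) = 48.00 mm²); the r=11 cylinder at (-0.5, 12.5) contributes a regular 12-gon of circumradius 11 (area = (12/2)·11.000²·sin(360°/12) = 363.00 mm²); Subtracting the remaining from the first: starting from the 19.5×24.5 cube (477.75 mm²), the r=4 cylinder at (6.5, 0) partially overlaps it — only the 24.00 mm² overlap (of its 48.00 mm²) is removed, clipping the outline; the r=11 cylinder at (-0.5, 12.5) partially overlaps it — only the 169.72 mm² overlap (of its 363.00 mm²) is removed, clipping the outline — area = 284.03 mm²; the cube at (10.5, 5.5) (footprint 15.5×5.5) is included at this height (area 85.25 mm²); Subtracting the remaining from the first: starting from that combined region (284.03 mm²), the 15.5×5.5 cube at (10.5, 5.5) partially overlaps it — only the 49.50 mm² overlap (of its 85.25 mm²) is removed, clipping the outline — area = 234.53 mm². Checking containment: the cross-section at z = 7.08 is a subset of the cross-section at z = 3.24.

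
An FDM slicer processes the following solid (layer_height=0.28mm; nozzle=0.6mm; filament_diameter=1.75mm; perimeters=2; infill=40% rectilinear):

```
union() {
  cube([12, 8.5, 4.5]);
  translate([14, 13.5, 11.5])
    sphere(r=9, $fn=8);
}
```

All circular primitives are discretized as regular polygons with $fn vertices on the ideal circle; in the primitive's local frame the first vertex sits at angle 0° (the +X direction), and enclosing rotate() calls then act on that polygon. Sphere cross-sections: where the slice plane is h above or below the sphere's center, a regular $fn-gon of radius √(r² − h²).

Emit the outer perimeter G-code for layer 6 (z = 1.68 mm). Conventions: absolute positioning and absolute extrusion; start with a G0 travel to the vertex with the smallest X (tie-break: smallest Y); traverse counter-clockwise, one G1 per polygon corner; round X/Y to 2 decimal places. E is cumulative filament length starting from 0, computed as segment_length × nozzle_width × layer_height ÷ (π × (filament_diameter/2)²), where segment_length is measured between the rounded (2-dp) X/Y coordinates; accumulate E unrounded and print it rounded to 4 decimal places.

G0 X0.00 Y0.00 Z1.68
G1 X12.00 Y0.00 E0.8382
G1 X12.00 Y8.50 E1.4318
G1 X0.00 Y8.50 E2.2700
G1 X0.00 Y0.00 E2.8637

At z = 1.68 mm: the cube is present — its section is the full 12×8.5 rectangle; the sphere at (14, 13.5) is not intersected at this z (|z−center|=9.820 > r=9); Combining (union): only the 12×8.5 cube is present, so the union is just that shape — 1 connected region. The outline is a single polygon with 4 vertices. Extrusion per mm of travel: 0.6 × 0.28 / (π × 0.875²) = 0.069846. Accumulating E over each segment gives final E = 2.8637.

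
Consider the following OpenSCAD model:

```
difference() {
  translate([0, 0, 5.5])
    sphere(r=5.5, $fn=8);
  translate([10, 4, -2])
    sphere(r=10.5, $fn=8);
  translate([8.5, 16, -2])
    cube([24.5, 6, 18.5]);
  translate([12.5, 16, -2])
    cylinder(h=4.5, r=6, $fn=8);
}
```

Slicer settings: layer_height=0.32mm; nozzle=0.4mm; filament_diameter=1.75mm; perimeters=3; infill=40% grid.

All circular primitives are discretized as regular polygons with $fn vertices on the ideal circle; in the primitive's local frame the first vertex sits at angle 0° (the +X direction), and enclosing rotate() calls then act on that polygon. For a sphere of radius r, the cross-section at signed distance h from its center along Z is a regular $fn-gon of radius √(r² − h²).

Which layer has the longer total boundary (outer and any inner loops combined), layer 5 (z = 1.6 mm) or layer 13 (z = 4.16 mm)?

layer 13 (z = 4.16 mm)

Layer 5 (z = 1.6): the sphere: section is a regular 8-gon, circumradius = √(r²−h²) = √(5.5²−3.9²) = 3.878 (perimeter = 2·8·3.878·sin(180°/8) = 23.75 mm); the r=10.5 sphere at (10, 4) contributes a regular 8-gon of circumradius √(10.5²−3.6²) = 9.864 (perimeter = 2·8·9.864·sin(180°/8) = 60.39 mm); the cube at (8.5, 16) (footprint 24.5×6) is included at this height (perimeter 61.00 mm); the cylinder at (12.5, 16): section is a regular 8-gon, circumradius r=6 (perimeter = 2·8·6.000·sin(180°/8) = 36.74 mm); Subtracting the remaining from the first: starting from the r=5.5 sphere, the r=10.5 sphere at (10, 4) partially overlaps it — only the 9.43 mm² overlap (of its 275.18 mm²) is removed, clipping the outline; the 24.5×6 cube at (8.5, 16) misses the remaining region (no effect); the r=6 cylinder at (12.5, 16) misses the remaining region (no effect) — boundary = 22.15 mm. So its perimeter = 22.15 mm. Layer 13 (z = 4.16): the r=5.5 sphere contributes a regular 8-gon of circumradius √(5.5²−1.34²) = 5.334 (perimeter = 2·8·5.334·sin(180°/8) = 32.66 mm); the r=10.5 sphere at (10, 4) slices to a regular 8-gon of circumradius 8.503 (√(r²−h²) with h=6.16 from center) (perimeter = 2·8·8.503·sin(180°/8) = 52.06 mm); the cube at (8.5, 16) (footprint 24.5×6) is included at this height (perimeter 61.00 mm); the cylinder at (12.5, 16) does not reach this height (z outside [-2, 2.5]); Taking the first minus the rest: starting from the r=5.5 sphere, the r=10.5 sphere at (10, 4) partially overlaps it — only the 11.95 mm² overlap (of its 204.51 mm²) is removed, clipping the outline; the 24.5×6 cube at (8.5, 16) misses the remaining region (no effect) — boundary = 31.66 mm. So its perimeter = 31.66 mm. Layer 13 is larger (31.66 vs 22.15 mm).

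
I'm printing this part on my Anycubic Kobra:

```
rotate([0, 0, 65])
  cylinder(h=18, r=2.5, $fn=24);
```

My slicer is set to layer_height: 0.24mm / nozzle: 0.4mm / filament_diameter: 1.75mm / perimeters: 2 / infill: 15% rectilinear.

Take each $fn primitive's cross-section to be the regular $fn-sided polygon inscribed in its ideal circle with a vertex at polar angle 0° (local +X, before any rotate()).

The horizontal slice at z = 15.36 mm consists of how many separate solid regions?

1

At z = 15.36 mm: the r=2.5 cylinder contributes a regular 24-gon of circumradius 2.5; (whole slice rotated 65° about Z — lengths, areas and connectivity unchanged). The result has 1 disconnected region.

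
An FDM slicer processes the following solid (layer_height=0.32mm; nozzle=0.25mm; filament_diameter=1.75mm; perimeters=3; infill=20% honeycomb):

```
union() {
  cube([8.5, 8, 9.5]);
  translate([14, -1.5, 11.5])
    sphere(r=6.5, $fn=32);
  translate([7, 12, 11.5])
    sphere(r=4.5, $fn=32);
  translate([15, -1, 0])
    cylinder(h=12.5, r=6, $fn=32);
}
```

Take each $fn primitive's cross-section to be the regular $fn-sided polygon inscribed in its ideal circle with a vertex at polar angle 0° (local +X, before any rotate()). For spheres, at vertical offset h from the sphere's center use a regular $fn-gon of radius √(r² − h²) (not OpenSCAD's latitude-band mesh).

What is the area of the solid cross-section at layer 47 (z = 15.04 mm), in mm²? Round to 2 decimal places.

116.86 mm²

At z = 15.04 mm: the cube is absent (z outside [0, 9.5]); the r=6.5 sphere at (14, -1.5) contributes a regular 32-gon of circumradius √(6.5²−3.54²) = 5.451 (area = (32/2)·5.451²·sin(360°/32) = 92.76 mm²); the r=4.5 sphere at (7, 12) contributes a regular 32-gon of circumradius √(4.5²−3.54²) = 2.778 (area = (32/2)·2.778²·sin(360°/32) = 24.09 mm²); the cylinder at (15, -1) is absent (z outside [0, 12.5]); Combining (union): the 2 present regions are separate (no shared area or edge), so areas and boundary lengths simply add and each stays a separate island — area = 116.86 mm². Overall, the cross-section has 2 separate islands. Net area = 116.86 mm².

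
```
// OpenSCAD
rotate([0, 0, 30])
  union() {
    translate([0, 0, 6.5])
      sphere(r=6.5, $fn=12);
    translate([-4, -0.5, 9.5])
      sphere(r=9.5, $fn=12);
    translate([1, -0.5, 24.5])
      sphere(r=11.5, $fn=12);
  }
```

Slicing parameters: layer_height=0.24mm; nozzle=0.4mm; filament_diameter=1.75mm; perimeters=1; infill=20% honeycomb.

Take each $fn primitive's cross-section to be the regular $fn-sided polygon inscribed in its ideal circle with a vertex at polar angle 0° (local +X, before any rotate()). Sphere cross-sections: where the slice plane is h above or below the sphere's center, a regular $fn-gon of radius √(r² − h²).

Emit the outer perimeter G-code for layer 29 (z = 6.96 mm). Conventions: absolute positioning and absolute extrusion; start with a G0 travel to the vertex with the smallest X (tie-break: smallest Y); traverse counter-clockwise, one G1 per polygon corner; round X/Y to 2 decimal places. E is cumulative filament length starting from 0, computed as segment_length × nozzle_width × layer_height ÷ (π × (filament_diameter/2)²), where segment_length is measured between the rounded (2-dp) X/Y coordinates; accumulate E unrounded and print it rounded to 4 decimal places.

At z = 6.96 mm: the r=6.5 sphere slices to a regular 12-gon of circumradius 6.484 (√(r²−h²) with h=0.46 from center); the sphere at (-4, -0.5): section is a regular 12-gon, circumradius = √(r²−h²) = √(9.5²−2.54²) = 9.154; the sphere at (1, -0.5) does not reach this height (|z−center|=17.540 > r=11.5); Combining (union): the regions partially overlap (shared area 114.04 mm²), so overlapping operands fuse into one piece — 1 connected region; (rotated 30° about Z; rotation is an isometry so areas/perimeters/island counts are preserved). The outline is a single polygon with 16 vertices. Extrusion per mm of travel: 0.4 × 0.24 / (π × 0.875²) = 0.039912. Accumulating E over each segment gives final E = 2.3370.

G0 X-12.37 Y-2.43 Z6.96
G1 X-11.14 Y-7.01 E0.1893
G1 X-7.79 Y-10.36 E0.3784
G1 X-3.21 Y-11.59 E0.5676
G1 X1.36 Y-10.36 E0.7565
G1 X4.71 Y-7.01 E0.9456
G1 X5.94 Y-2.43 E1.1349
G1 X5.89 Y-2.23 E1.1431
G1 X6.48 Y0.00 E1.2352
G1 X5.62 Y3.24 E1.3690
G1 X3.24 Y5.62 E1.5033
G1 X0.00 Y6.48 E1.6371
G1 X-1.16 Y6.17 E1.6850
G1 X-3.21 Y6.72 E1.7697
G1 X-7.79 Y5.49 E1.9590
G1 X-11.14 Y2.14 E2.1481
G1 X-12.37 Y-2.43 E2.3370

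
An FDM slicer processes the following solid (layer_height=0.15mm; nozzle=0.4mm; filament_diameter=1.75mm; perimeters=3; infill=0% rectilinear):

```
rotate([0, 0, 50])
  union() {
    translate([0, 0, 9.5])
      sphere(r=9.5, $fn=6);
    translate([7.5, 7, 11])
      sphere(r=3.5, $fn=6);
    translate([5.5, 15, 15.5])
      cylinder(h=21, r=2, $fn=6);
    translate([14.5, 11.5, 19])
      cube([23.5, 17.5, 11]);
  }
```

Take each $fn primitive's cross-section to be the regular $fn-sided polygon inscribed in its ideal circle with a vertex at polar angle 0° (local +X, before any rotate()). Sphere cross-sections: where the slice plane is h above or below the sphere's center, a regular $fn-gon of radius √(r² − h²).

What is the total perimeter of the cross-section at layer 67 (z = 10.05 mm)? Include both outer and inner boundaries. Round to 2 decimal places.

At z = 10.05 mm: the r=9.5 sphere slices to a regular 6-gon of circumradius 9.484 (√(r²−h²) with h=0.55 from center) (perimeter = 2·6·9.484·sin(180°/6) = 56.90 mm); the r=3.5 sphere at (7.5, 7) slices to a regular 6-gon of circumradius 3.369 (√(r²−h²) with h=0.95 from center) (perimeter = 2·6·3.369·sin(180°/6) = 20.21 mm); the cylinder at (5.5, 15) is absent (z outside [15.5, 36.5]); the cube at (14.5, 11.5) is absent (z outside [19, 30]); Combining (union): the regions partially overlap (shared area 4.57 mm²), so the edge portions inside another operand are dropped and the merged outline is re-measured after clipping — boundary = 66.45 mm; (whole slice rotated 50° about Z — lengths, areas and connectivity unchanged). Overall, the cross-section is a single solid region. Total boundary length (outer) = 66.45 mm.

66.45 mm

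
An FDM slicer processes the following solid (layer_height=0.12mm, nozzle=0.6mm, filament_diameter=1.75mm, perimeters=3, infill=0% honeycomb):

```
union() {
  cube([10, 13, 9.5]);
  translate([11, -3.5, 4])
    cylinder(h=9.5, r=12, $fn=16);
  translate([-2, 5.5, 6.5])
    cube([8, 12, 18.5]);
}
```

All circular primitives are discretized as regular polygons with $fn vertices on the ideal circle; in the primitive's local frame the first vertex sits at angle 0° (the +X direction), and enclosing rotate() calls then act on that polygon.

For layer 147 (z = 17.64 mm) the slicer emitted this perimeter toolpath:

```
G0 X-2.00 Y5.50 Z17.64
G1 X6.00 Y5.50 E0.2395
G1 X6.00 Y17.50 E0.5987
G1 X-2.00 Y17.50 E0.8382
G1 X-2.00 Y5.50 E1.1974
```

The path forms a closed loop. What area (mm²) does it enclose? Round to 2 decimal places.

Apply the shoelace formula to the sequence of (X, Y) vertices; enclosed area = 96.00 mm².

96.00 mm²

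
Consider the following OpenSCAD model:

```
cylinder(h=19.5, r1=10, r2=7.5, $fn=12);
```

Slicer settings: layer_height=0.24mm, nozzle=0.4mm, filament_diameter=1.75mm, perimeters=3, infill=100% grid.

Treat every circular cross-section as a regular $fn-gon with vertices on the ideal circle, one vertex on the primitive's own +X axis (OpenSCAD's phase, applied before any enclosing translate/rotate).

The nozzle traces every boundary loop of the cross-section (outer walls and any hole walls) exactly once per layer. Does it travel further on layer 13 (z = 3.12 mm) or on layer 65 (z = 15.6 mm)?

Layer 13 (z = 3.12): the cone contributes a regular 12-gon of circumradius 9.600 (interpolated between r1=10 and r2=7.5 at t=0.160) (perimeter = 2·12·9.600·sin(180°/12) = 59.63 mm). So its perimeter = 59.63 mm. Layer 65 (z = 15.6): the cone (r1=10→r2=7.5) has section circumradius 8.000 here — a regular 12-gon (perimeter = 2·12·8.000·sin(180°/12) = 49.69 mm). So its perimeter = 49.69 mm. Layer 13 is larger (59.63 vs 49.69 mm).

layer 13 (z = 3.12 mm)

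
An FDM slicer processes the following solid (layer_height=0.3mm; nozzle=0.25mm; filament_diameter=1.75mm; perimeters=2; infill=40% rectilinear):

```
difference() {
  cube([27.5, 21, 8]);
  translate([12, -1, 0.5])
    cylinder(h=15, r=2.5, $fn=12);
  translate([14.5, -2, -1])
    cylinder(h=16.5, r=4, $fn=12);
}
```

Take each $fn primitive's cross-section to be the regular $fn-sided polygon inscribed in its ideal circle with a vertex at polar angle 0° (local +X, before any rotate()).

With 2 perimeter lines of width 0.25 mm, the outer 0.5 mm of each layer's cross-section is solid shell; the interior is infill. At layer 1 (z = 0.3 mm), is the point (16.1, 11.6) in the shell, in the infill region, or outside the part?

At z = 0.3 mm: the 27.5×21 cube contributes its full rectangle; the cylinder at (12, -1) is not intersected at this z (z outside [0.5, 15.5]); the r=4 cylinder at (14.5, -2) contributes a regular 12-gon of circumradius 4; Taking the first minus the rest: starting from the 27.5×21 cube, the r=4 cylinder at (14.5, -2) partially overlaps it — only the 9.07 mm² overlap (of its 48.00 mm²) is removed, clipping the outline — 1 connected region. Overall, the cross-section is a single solid region. The nearest boundary edge runs (0.00, 21.00)→(27.50, 21.00); distance from the point to it = 9.40 mm. The point is inside the cross-section and 9.40 mm from the nearest boundary — more than the 0.5 mm shell width (2 × 0.25), so it's in the infill interior.

infill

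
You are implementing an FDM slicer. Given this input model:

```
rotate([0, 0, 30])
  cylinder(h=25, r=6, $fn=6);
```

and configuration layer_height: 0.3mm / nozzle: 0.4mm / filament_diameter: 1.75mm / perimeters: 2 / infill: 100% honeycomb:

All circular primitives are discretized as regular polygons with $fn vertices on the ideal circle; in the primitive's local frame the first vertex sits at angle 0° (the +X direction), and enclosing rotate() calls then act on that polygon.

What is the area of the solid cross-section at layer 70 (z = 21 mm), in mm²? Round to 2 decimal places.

At z = 21 mm: the r=6 cylinder contributes a regular 6-gon of circumradius 6 (area = (6/2)·6.000²·sin(360°/6) = 93.53 mm²); (rotated 30° about Z; rotation is an isometry so areas/perimeters/island counts are preserved). Overall, the cross-section is a single solid region. Net area = 93.53 mm².

93.53 mm²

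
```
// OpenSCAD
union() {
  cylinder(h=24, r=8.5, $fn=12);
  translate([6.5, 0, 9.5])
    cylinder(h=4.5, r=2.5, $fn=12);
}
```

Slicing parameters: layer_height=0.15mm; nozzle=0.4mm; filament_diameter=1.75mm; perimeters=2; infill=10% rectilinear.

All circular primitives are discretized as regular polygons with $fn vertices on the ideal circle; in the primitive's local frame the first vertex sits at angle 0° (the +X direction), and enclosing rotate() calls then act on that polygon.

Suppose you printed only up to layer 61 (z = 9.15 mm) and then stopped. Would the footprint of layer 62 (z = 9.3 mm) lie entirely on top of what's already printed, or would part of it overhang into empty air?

entirely on top

Compare the two slices. At z = 9.15: the r=8.5 cylinder contributes a regular 12-gon of circumradius 8.5 (area = (12/2)·8.500²·sin(360°/12) = 216.75 mm²); the cylinder at (6.5, 0) is not intersected at this z (z outside [9.5, 14]); Combining (union): only the r=8.5 cylinder is present, so the union is just that shape — area = 216.75 mm². At z = 9.3: the cylinder: section is a regular 12-gon, circumradius r=8.5 (area = (12/2)·8.500²·sin(360°/12) = 216.75 mm²); the cylinder at (6.5, 0) is absent (z outside [9.5, 14]); Merging all regions: only the r=8.5 cylinder is present, so the union is just that shape — area = 216.75 mm². Checking containment: the cross-section at z = 9.3 is a subset of the cross-section at z = 9.15.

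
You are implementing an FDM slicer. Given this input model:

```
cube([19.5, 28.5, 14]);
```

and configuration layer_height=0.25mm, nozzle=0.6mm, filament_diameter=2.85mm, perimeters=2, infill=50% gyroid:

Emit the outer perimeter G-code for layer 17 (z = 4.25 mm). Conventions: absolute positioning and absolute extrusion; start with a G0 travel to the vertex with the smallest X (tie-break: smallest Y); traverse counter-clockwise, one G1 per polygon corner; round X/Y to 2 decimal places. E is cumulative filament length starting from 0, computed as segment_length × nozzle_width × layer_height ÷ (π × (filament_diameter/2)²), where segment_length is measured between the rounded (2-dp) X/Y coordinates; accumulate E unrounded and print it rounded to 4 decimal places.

G0 X0.00 Y0.00 Z4.25
G1 X19.50 Y0.00 E0.4585
G1 X19.50 Y28.50 E1.1286
G1 X0.00 Y28.50 E1.5871
G1 X0.00 Y0.00 E2.2573

At z = 4.25 mm: the cube (footprint 19.5×28.5) is included at this height. The outline is a single polygon with 4 vertices. Extrusion per mm of travel: 0.6 × 0.25 / (π × 1.425²) = 0.023513. Accumulating E over each segment gives final E = 2.2573.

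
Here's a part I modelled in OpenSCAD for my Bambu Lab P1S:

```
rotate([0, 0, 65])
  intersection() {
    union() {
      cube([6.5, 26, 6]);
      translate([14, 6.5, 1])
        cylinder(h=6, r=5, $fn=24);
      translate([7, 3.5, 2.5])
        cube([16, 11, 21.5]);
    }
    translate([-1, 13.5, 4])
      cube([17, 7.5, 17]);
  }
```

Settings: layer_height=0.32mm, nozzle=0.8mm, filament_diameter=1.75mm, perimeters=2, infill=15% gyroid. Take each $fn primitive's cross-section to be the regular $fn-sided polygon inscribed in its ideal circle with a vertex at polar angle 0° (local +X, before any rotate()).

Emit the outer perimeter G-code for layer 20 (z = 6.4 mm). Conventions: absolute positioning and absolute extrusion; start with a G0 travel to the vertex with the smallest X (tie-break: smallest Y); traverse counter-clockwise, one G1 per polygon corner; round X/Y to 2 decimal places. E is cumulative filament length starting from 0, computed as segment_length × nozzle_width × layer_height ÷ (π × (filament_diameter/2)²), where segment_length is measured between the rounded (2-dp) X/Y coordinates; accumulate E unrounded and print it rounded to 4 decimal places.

At z = 6.4 mm: the cube is absent (z outside [0, 6]); the cylinder at (14, 6.5): section is a regular 24-gon, circumradius r=5; the cube at (7, 3.5) (footprint 16×11) is included at this height; Merging all regions: the regions partially overlap (shared area 66.73 mm²), so overlapping operands fuse into one piece — 1 connected region; the cube at (-1, 13.5) (footprint 17×7.5) is included at this height; Taking the intersection: the 17×7.5 cube at (-1, 13.5) partially overlaps the result so far; clipping to the common part keeps 9.00 mm² — 1 connected region; (rotated 65° about Z; rotation is an isometry so areas/perimeters/island counts are preserved). The outline is a single polygon with 4 vertices. Extrusion per mm of travel: 0.8 × 0.32 / (π × 0.875²) = 0.106432. Accumulating E over each segment gives final E = 2.1289.

G0 X-10.18 Y12.47 Z6.40
G1 X-9.28 Y12.05 E0.1057
G1 X-5.47 Y20.21 E1.0642
G1 X-6.38 Y20.63 E1.1709
G1 X-10.18 Y12.47 E2.1289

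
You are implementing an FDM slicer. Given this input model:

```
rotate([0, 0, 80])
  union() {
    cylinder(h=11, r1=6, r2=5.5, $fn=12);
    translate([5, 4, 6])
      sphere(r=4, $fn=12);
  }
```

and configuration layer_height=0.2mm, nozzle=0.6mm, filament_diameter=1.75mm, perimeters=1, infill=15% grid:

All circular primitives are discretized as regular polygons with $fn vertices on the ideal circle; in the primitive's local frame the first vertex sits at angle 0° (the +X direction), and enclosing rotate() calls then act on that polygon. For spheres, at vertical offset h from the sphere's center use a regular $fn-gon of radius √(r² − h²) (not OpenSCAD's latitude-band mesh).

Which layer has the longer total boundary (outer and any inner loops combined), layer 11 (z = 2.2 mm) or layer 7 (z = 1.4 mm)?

layer 11 (z = 2.2 mm)

Layer 11 (z = 2.2): the cone: at t=0.200 of its height the radius interpolates to r₁+(r₂−r₁)t = 5.900, giving a regular 12-gon of that circumradius (perimeter = 2·12·5.900·sin(180°/12) = 36.65 mm); the sphere at (5, 4): section is a regular 12-gon, circumradius = √(r²−h²) = √(4²−3.8²) = 1.249 (perimeter = 2·12·1.249·sin(180°/12) = 7.76 mm); Taking the union: the regions partially overlap (shared area 0.80 mm²), so the edge portions inside another operand are dropped and the merged outline is re-measured after clipping — boundary = 40.07 mm; (whole slice rotated 80° about Z — lengths, areas and connectivity unchanged). So its perimeter = 40.07 mm. Layer 7 (z = 1.4): the cone (r1=6→r2=5.5) has section circumradius 5.936 here — a regular 12-gon (perimeter = 2·12·5.936·sin(180°/12) = 36.87 mm); the sphere at (5, 4) is absent (|z−center|=4.600 > r=4); Taking the union: only the cone is present, so the union is just that shape — boundary = 36.87 mm; (rotated 80° about Z; rotation is an isometry so areas/perimeters/island counts are preserved). So its perimeter = 36.87 mm. Layer 11 is larger (40.07 vs 36.87 mm).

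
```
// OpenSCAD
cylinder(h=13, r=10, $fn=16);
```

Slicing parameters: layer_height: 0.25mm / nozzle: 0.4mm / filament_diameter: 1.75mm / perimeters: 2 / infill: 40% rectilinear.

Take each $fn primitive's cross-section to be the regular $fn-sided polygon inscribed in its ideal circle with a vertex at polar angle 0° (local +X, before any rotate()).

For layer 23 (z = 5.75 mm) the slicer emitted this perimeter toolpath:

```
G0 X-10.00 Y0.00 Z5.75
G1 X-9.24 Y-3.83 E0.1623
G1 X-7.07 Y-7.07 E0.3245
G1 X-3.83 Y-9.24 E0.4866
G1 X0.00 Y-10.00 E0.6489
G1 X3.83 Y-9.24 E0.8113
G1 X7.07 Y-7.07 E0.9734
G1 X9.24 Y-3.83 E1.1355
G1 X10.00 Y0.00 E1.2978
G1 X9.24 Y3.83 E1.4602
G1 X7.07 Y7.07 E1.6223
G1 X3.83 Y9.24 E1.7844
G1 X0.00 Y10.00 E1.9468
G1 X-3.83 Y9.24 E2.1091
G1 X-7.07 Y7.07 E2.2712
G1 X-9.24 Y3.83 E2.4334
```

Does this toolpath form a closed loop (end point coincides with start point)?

no

Start point (G0): (-10.00, 0.00). End point (last G1): the path does not return to the start — open.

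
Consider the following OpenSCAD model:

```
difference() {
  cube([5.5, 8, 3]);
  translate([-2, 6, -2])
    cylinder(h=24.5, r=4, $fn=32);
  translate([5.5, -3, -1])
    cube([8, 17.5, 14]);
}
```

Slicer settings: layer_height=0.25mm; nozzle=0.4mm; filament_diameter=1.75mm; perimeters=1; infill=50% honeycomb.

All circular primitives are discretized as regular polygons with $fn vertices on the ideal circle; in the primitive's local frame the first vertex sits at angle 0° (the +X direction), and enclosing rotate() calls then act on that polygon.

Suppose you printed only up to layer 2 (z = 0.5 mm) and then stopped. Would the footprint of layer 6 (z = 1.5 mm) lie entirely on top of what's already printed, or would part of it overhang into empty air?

entirely on top

Compare the two slices. At z = 0.5: the cube (footprint 5.5×8) is included at this height (area 44.00 mm²); the r=4 cylinder at (-2, 6) gives a regular 32-gon of circumradius 4 (constant along its height) (area = (32/2)·4.000²·sin(360°/32) = 49.94 mm²); the cube at (5.5, -3) (footprint 8×17.5) is included at this height (area 140.00 mm²); After the difference (first − rest): starting from the 5.5×8 cube (44.00 mm²), the r=4 cylinder at (-2, 6) partially overlaps it — only the 8.49 mm² overlap (of its 49.94 mm²) is removed, clipping the outline; the 8×17.5 cube at (5.5, -3) misses the remaining region (no effect) — area = 35.51 mm². At z = 1.5: the cube (footprint 5.5×8) is included at this height (area 44.00 mm²); the r=4 cylinder at (-2, 6) gives a regular 32-gon of circumradius 4 (constant along its height) (area = (32/2)·4.000²·sin(360°/32) = 49.94 mm²); the cube at (5.5, -3) (footprint 8×17.5) is included at this height (area 140.00 mm²); Subtracting the remaining from the first: starting from the 5.5×8 cube (44.00 mm²), the r=4 cylinder at (-2, 6) partially overlaps it — only the 8.49 mm² overlap (of its 49.94 mm²) is removed, clipping the outline; the 8×17.5 cube at (5.5, -3) misses the remaining region (no effect) — area = 35.51 mm². Checking containment: the cross-section at z = 1.5 is a subset of the cross-section at z = 0.5.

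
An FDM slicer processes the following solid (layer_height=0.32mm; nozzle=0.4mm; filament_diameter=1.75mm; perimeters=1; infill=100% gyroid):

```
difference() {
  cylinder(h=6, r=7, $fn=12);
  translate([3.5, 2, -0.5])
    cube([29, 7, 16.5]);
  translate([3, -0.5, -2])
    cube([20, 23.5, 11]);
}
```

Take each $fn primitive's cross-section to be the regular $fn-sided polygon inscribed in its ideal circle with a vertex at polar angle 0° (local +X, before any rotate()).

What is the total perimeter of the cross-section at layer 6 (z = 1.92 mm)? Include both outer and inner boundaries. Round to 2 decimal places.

At z = 1.92 mm: the cylinder: section is a regular 12-gon, circumradius r=7 (perimeter = 2·12·7.000·sin(180°/12) = 43.48 mm); the cube at (3.5, 2) (footprint 29×7) is included at this height (perimeter 72.00 mm); the cube at (3, -0.5) is present — its section is the full 20×23.5 rectangle (perimeter 87.00 mm); Taking the first minus the rest: starting from the r=7 cylinder, the 29×7 cube at (3.5, 2) partially overlaps it — only the 7.43 mm² overlap (of its 203.00 mm²) is removed, clipping the outline; the 20×23.5 cube at (3, -0.5) partially overlaps it — only the 11.50 mm² overlap (of its 470.00 mm²) is removed, clipping the outline — boundary = 45.76 mm. Overall, the cross-section is a single solid region. Total boundary length (outer) = 45.76 mm.

45.76 mm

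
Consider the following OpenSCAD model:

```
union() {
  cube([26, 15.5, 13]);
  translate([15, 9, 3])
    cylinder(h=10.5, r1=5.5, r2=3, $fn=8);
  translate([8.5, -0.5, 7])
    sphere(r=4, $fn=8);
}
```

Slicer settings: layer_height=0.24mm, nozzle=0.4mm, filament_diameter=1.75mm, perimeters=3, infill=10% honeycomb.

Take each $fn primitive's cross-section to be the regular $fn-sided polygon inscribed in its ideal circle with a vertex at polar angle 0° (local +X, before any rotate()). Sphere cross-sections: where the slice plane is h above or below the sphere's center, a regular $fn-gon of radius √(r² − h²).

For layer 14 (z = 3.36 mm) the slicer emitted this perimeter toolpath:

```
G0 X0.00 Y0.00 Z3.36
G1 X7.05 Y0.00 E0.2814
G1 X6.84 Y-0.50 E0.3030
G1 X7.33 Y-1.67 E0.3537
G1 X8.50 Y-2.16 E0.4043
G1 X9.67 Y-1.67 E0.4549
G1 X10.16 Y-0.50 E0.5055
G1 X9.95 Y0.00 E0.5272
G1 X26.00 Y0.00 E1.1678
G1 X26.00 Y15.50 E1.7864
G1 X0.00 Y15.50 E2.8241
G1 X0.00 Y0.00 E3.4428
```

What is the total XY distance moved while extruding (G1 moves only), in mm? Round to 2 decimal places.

Sum the Euclidean lengths of each G1 segment: total = 86.26 mm.

86.26 mm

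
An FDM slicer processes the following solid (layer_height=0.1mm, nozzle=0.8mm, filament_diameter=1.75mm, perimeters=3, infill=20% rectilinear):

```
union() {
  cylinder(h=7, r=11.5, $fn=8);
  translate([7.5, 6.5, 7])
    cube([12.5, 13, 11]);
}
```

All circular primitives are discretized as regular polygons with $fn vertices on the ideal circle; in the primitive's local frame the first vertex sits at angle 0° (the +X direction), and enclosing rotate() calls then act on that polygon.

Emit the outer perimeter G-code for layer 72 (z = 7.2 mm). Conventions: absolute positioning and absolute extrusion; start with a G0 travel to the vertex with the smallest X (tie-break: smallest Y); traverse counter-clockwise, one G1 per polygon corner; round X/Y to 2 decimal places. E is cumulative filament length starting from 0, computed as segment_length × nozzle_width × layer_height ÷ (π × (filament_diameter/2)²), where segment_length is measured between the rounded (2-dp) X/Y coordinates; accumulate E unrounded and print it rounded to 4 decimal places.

G0 X7.50 Y6.50 Z7.20
G1 X20.00 Y6.50 E0.4158
G1 X20.00 Y19.50 E0.8481
G1 X7.50 Y19.50 E1.2639
G1 X7.50 Y6.50 E1.6963

At z = 7.2 mm: the cylinder is not intersected at this z (z outside [0, 7]); the cube at (7.5, 6.5) (footprint 12.5×13) is included at this height; Merging all regions: only the 12.5×13 cube at (7.5, 6.5) is present, so the union is just that shape — 1 connected region. The outline is a single polygon with 4 vertices. Extrusion per mm of travel: 0.8 × 0.1 / (π × 0.875²) = 0.033260. Accumulating E over each segment gives final E = 1.6963.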